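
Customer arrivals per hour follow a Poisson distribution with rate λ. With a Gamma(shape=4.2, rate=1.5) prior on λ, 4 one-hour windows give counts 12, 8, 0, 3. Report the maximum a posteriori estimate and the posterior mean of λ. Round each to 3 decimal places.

MAP: 4.764. Posterior mean: 4.945.

Σ counts = 23. Posterior: Gamma(shape = 4.2+23 = 27.2, rate = 1.5+4 = 5.5).
Mode = (α−1)/β = 26.2/5.5 = 4.764.
Mean = α/β = 27.2/5.5 = 4.945.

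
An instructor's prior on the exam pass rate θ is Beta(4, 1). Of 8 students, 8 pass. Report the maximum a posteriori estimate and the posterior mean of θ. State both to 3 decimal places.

Posterior: Beta(4+8, 1+0) = Beta(12, 1).
Since β = 1 ≤ 1 and α > 1, the Beta density is monotone increasing on [0,1]; the mode is at 1.
Mean = 12/(12+1) = 0.923.
Left-skewed posterior ⇒ mean < mode.

maximum a posteriori estimate = 1.000, posterior mean = 0.923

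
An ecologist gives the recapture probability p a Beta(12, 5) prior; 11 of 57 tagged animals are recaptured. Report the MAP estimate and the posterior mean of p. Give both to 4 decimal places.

MAP = 0.3056, posterior mean = 0.3108

Posterior: Beta(12+11, 5+46) = Beta(23, 51).
Mode = (23−1)/(23+51−2) = 22/72 = 0.3056.
Mean = 23/(23+51) = 23/74 = 0.3108.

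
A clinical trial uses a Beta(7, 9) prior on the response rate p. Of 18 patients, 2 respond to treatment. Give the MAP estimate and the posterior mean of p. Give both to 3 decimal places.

p_MAP = 0.250, E[p|data] = 0.265

Posterior: Beta(7+2, 9+16) = Beta(9, 25).
Mode = (9−1)/(9+25−2) = 8/32 = 0.250.
Mean = 9/(9+25) = 9/34 = 0.265.
The posterior is right-skewed, so the mean exceeds the mode.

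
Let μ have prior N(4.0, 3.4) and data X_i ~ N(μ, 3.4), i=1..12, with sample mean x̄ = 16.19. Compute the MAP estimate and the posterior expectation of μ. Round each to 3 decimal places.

Posterior for μ is Normal. Precision-weighted mean: (1/3.4·4.0 + 12/3.4·16.19) / (1/3.4 + 12/3.4) = 15.252.
A Normal posterior is symmetric, so mode = mean.

MAP = 15.252, posterior mean = 15.252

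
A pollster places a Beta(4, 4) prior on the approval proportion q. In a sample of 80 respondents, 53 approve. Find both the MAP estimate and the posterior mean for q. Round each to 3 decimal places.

MAP = 0.651, posterior mean = 0.648

Posterior: Beta(4+53, 4+27) = Beta(57, 31).
Mode = (57−1)/(57+31−2) = 56/86 = 0.651.
Mean = 57/(57+31) = 57/88 = 0.648.
Mode > mean: the posterior has a left tail.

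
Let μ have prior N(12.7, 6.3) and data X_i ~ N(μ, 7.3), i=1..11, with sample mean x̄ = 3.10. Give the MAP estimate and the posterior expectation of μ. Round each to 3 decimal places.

Posterior for μ is Normal. Precision-weighted mean: (1/6.3·12.7 + 11/7.3·3.10) / (1/6.3 + 11/7.3) = 4.015.
A Normal posterior is symmetric, so mode = mean.

MAP = 4.015, posterior mean = 4.015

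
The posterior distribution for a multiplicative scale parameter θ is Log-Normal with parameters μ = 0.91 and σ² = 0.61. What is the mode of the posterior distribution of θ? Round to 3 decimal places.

1.350

Mode = exp(μ − σ²) = exp(0.30) = 1.350.
Mean = exp(μ + σ²/2) = exp(1.215) = 3.370.
This is the posterior mode — the MAP estimate.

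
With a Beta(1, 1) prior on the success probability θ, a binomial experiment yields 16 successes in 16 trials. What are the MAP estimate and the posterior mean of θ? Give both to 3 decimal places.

Posterior: Beta(1+16, 1+0) = Beta(17, 1).
Since β = 1 ≤ 1 and α > 1, the Beta density is monotone increasing on [0,1]; the mode is at 1.
Mean = 17/(17+1) = 0.944.

θ_MAP = 1.000, E[θ|data] = 0.944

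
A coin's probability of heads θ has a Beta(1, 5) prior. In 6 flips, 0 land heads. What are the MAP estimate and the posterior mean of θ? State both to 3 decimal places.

MAP = 0.000; posterior mean = 0.083

Posterior: Beta(1+0, 5+6) = Beta(1, 11).
Since α = 1 ≤ 1 and β > 1, the Beta density is monotone decreasing on [0,1]; the mode is at 0.
Mean = 1/(1+11) = 0.083.
Right-skewed posterior ⇒ mode < mean.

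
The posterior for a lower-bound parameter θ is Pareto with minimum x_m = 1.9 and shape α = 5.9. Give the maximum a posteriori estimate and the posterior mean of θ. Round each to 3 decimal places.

maximum a posteriori estimate = 1.900, posterior mean = 2.288

The Pareto density is strictly decreasing on [x_m, ∞), so the mode is x_m = 1.900.
Mean = α·x_m/(α−1) = 5.9·1.9/4.9 = 2.288.
The posterior is right-skewed, so the mean exceeds the mode.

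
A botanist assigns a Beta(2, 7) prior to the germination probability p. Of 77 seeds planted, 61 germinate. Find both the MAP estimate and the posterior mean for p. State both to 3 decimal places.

Posterior: Beta(2+61, 7+16) = Beta(63, 23).
Mode = (63−1)/(63+23−2) = 62/84 = 0.738.
Mean = 63/(63+23) = 63/86 = 0.733.

MAP = 0.738; posterior mean = 0.733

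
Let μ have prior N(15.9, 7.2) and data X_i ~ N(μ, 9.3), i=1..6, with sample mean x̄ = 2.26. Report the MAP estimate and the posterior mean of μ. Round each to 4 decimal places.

MAP = 4.6762; posterior mean = 4.6762

Posterior for μ is Normal. Precision-weighted mean: (1/7.2·15.9 + 6/9.3·2.26) / (1/7.2 + 6/9.3) = 4.6762.
A Normal posterior is symmetric, so mode = mean.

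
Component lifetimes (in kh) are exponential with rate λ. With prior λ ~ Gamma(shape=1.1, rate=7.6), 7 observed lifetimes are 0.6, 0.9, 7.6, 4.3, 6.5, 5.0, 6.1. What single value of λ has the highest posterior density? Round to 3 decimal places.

0.184

Σ times = 31.0. Posterior: Gamma(shape = 1.1+7 = 8.1, rate = 7.6+31.0 = 38.6).
Mode = (α−1)/β = 7.1/38.6 = 0.184.
Mean = α/β = 8.1/38.6 = 0.210.
This is the posterior mode — the MAP estimate.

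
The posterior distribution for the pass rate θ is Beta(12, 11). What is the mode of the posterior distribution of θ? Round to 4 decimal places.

Mode = (12−1)/(12+11−2) = 11/21 = 0.5238.
Mean = 12/(12+11) = 12/23 = 0.5217.
This is the posterior mode — the MAP estimate.

0.5238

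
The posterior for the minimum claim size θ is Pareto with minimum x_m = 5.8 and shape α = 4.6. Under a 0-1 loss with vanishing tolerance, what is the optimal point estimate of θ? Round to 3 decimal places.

The Pareto density is strictly decreasing on [x_m, ∞), so the mode is x_m = 5.800.
Mean = α·x_m/(α−1) = 4.6·5.8/3.6 = 7.411.
This is the posterior mode — the MAP estimate.

5.800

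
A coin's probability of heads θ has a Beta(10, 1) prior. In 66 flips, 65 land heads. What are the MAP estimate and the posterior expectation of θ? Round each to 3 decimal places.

Posterior: Beta(10+65, 1+1) = Beta(75, 2).
Mode = (75−1)/(75+2−2) = 74/75 = 0.987.
Mean = 75/(75+2) = 75/77 = 0.974.

MAP = 0.987, posterior mean = 0.974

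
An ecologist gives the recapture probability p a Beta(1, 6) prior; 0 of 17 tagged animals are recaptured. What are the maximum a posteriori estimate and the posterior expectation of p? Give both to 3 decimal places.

maximum a posteriori estimate = 0.000, posterior expectation = 0.042

Posterior: Beta(1+0, 6+17) = Beta(1, 23).
Since α = 1 ≤ 1 and β > 1, the Beta density is monotone decreasing on [0,1]; the mode is at 0.
Mean = 1/(1+23) = 0.042.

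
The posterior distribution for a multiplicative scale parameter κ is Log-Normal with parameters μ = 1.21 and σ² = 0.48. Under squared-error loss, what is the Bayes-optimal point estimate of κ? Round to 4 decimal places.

Mode = exp(μ − σ²) = exp(0.73) = 2.0751.
Mean = exp(μ + σ²/2) = exp(1.450) = 4.2631.
Squared-error loss ⇒ the optimal estimator is the posterior mean.

4.2631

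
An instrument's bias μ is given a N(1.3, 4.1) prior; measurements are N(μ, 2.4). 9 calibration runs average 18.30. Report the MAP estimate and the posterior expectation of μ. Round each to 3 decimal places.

Posterior for μ is Normal. Precision-weighted mean: (1/4.1·1.3 + 9/2.4·18.30) / (1/4.1 + 9/2.4) = 17.262.
A Normal posterior is symmetric, so mode = mean.

MAP = 17.262; posterior mean = 17.262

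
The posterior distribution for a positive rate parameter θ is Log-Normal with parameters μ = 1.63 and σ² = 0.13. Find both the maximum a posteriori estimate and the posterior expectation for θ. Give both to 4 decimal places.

MAP: 4.4817. Posterior mean: 5.4466.

Mode = exp(μ − σ²) = exp(1.50) = 4.4817.
Mean = exp(μ + σ²/2) = exp(1.695) = 5.4466.
The posterior is right-skewed, so the mean exceeds the mode.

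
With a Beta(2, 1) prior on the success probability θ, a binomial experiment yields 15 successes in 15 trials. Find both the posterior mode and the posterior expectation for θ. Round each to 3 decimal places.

Posterior: Beta(2+15, 1+0) = Beta(17, 1).
Since β = 1 ≤ 1 and α > 1, the Beta density is monotone increasing on [0,1]; the mode is at 1.
Mean = 17/(17+1) = 0.944.

MAP = 1.000, posterior mean = 0.944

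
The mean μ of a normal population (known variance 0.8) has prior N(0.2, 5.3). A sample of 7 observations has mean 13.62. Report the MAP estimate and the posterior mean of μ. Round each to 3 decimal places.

MAP estimate = 13.337, posterior mean = 13.337

Posterior for μ is Normal. Precision-weighted mean: (1/5.3·0.2 + 7/0.8·13.62) / (1/5.3 + 7/0.8) = 13.337.
A Normal posterior is symmetric, so mode = mean.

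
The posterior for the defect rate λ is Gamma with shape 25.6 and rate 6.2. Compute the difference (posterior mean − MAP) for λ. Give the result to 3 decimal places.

0.161

Mode = (α−1)/β = 24.6/6.2 = 3.968.
Mean = α/β = 25.6/6.2 = 4.129.
Difference = 4.129 − 3.968 = 0.161.
The mean is pulled above the mode by the posterior's right skew.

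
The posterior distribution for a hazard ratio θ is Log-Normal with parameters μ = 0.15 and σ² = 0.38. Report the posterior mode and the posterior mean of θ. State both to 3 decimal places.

θ_MAP = 0.795, E[θ|data] = 1.405

Mode = exp(μ − σ²) = exp(-0.23) = 0.795.
Mean = exp(μ + σ²/2) = exp(0.340) = 1.405.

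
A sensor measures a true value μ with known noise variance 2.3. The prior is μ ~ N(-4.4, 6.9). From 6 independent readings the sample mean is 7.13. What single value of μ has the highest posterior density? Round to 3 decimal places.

Posterior for μ is Normal. Precision-weighted mean: (1/6.9·-4.4 + 6/2.3·7.13) / (1/6.9 + 6/2.3) = 6.523.
A Normal posterior is symmetric, so mode = mean.
This is the posterior mode — the MAP estimate.

6.523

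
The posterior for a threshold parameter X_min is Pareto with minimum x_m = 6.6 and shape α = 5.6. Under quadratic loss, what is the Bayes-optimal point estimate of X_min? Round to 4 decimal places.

The Pareto density is strictly decreasing on [x_m, ∞), so the mode is x_m = 6.6000.
Mean = α·x_m/(α−1) = 5.6·6.6/4.6 = 8.0348.
Quadratic loss ⇒ the optimal estimator is the posterior mean.

8.0348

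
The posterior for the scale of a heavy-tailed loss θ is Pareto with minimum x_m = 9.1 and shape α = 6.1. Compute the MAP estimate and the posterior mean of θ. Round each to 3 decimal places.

MAP = 9.100; posterior mean = 10.884

The Pareto density is strictly decreasing on [x_m, ∞), so the mode is x_m = 9.100.
Mean = α·x_m/(α−1) = 6.1·9.1/5.1 = 10.884.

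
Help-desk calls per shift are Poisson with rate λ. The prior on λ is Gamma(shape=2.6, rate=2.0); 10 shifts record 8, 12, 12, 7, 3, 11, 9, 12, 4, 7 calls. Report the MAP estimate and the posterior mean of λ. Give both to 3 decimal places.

MAP = 7.217; posterior mean = 7.300

Σ counts = 85. Posterior: Gamma(shape = 2.6+85 = 87.6, rate = 2.0+10 = 12.0).
Mode = (α−1)/β = 86.6/12.0 = 7.217.
Mean = α/β = 87.6/12.0 = 7.300.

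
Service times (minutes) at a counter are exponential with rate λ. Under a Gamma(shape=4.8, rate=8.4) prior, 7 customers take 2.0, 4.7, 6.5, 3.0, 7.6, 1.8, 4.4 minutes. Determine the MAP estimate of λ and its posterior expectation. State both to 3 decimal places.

Σ times = 30.0. Posterior: Gamma(shape = 4.8+7 = 11.8, rate = 8.4+30.0 = 38.4).
Mode = (α−1)/β = 10.8/38.4 = 0.281.
Mean = α/β = 11.8/38.4 = 0.307.

MAP = 0.281; posterior mean = 0.307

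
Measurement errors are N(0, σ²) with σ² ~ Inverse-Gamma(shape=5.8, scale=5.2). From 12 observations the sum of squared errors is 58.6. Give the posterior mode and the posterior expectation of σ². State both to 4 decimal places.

σ²_MAP = 2.6953, E[σ²|data] = 3.1944

Posterior: Inverse-Gamma(shape = 5.8+12/2 = 11.8, scale = 5.2+58.6/2 = 34.5).
Mode = β/(α+1) = 34.5/12.8 = 2.6953.
Mean = β/(α−1) = 34.5/10.8 = 3.1944.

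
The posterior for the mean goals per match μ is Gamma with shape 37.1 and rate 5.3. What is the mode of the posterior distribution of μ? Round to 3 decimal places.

Mode = (α−1)/β = 36.1/5.3 = 6.811.
Mean = α/β = 37.1/5.3 = 7.000.
This is the posterior mode — the MAP estimate.

6.811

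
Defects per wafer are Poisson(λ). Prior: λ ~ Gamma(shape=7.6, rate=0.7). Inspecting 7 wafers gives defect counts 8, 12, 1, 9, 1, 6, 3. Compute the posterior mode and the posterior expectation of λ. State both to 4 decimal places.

Σ counts = 40. Posterior: Gamma(shape = 7.6+40 = 47.6, rate = 0.7+7 = 7.7).
Mode = (α−1)/β = 46.6/7.7 = 6.0519.
Mean = α/β = 47.6/7.7 = 6.1818.

posterior mode = 6.0519, posterior expectation = 6.1818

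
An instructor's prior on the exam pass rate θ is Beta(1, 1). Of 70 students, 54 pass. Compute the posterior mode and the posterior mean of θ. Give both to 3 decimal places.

θ_MAP = 0.771, E[θ|data] = 0.764

Posterior: Beta(1+54, 1+16) = Beta(55, 17).
Mode = (55−1)/(55+17−2) = 54/70 = 0.771.
Mean = 55/(55+17) = 55/72 = 0.764.
The mean is pulled below the mode by the posterior's left skew.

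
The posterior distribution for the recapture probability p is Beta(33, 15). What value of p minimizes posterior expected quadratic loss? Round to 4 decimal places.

Mode = (33−1)/(33+15−2) = 32/46 = 0.6957.
Mean = 33/(33+15) = 33/48 = 0.6875.
Quadratic loss ⇒ the optimal estimator is the posterior mean.

0.6875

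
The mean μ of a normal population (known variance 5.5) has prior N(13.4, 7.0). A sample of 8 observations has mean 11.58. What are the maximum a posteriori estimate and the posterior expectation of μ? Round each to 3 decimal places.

MAP = 11.743, posterior mean = 11.743

Posterior for μ is Normal. Precision-weighted mean: (1/7.0·13.4 + 8/5.5·11.58) / (1/7.0 + 8/5.5) = 11.743.
A Normal posterior is symmetric, so mode = mean.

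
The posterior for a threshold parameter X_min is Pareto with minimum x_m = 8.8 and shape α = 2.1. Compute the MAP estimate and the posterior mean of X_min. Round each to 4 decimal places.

The Pareto density is strictly decreasing on [x_m, ∞), so the mode is x_m = 8.8000.
Mean = α·x_m/(α−1) = 2.1·8.8/1.1 = 16.8000.

MAP: 8.8000. Posterior mean: 16.8000.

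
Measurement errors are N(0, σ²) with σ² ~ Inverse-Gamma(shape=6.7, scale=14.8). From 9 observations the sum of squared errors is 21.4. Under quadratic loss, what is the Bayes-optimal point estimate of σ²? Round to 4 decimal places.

Posterior: Inverse-Gamma(shape = 6.7+9/2 = 11.2, scale = 14.8+21.4/2 = 25.5).
Mode = β/(α+1) = 25.5/12.2 = 2.0902.
Mean = β/(α−1) = 25.5/10.2 = 2.5000.
Quadratic loss ⇒ the optimal estimator is the posterior mean.

2.5000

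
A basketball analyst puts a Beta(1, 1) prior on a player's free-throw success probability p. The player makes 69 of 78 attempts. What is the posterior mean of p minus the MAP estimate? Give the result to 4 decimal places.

-0.0096

Posterior: Beta(1+69, 1+9) = Beta(70, 10).
Mode = (70−1)/(70+10−2) = 69/78 = 0.8846.
With a flat prior the MAP equals the MLE, 69/78.
Mean = 70/(70+10) = 70/80 = 0.8750.
Difference = 0.8750 − 0.8846 = -0.0096.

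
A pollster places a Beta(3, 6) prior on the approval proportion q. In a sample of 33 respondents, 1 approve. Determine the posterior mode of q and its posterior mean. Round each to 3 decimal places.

Posterior: Beta(3+1, 6+32) = Beta(4, 38).
Mode = (4−1)/(4+38−2) = 3/40 = 0.075.
Mean = 4/(4+38) = 4/42 = 0.095.

MAP = 0.075, posterior mean = 0.095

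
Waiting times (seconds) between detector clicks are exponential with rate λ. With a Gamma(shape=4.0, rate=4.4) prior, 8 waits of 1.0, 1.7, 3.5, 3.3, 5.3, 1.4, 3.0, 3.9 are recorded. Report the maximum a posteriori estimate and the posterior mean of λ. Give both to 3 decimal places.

λ_MAP = 0.400, E[λ|data] = 0.436

Σ times = 23.1. Posterior: Gamma(shape = 4.0+8 = 12.0, rate = 4.4+23.1 = 27.5).
Mode = (α−1)/β = 11.0/27.5 = 0.400.
Mean = α/β = 12.0/27.5 = 0.436.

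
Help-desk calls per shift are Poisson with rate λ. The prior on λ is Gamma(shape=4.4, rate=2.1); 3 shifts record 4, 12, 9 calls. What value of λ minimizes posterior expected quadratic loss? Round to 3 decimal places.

Σ counts = 25. Posterior: Gamma(shape = 4.4+25 = 29.4, rate = 2.1+3 = 5.1).
Mode = (α−1)/β = 28.4/5.1 = 5.569.
Mean = α/β = 29.4/5.1 = 5.765.
Quadratic loss ⇒ the optimal estimator is the posterior mean.

5.765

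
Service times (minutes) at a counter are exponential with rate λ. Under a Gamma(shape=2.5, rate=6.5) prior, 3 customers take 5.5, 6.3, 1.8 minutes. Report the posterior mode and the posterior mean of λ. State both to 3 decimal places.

Σ times = 13.6. Posterior: Gamma(shape = 2.5+3 = 5.5, rate = 6.5+13.6 = 20.1).
Mode = (α−1)/β = 4.5/20.1 = 0.224.
Mean = α/β = 5.5/20.1 = 0.274.

λ_MAP = 0.224, E[λ|data] = 0.274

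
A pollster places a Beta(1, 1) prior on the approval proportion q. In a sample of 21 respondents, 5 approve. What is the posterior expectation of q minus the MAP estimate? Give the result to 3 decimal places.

Posterior: Beta(1+5, 1+16) = Beta(6, 17).
Mode = (6−1)/(6+17−2) = 5/21 = 0.238.
With a flat prior the MAP equals the MLE, 5/21.
Mean = 6/(6+17) = 6/23 = 0.261.
Difference = 0.261 − 0.238 = 0.023.
Right-skewed posterior ⇒ mode < mean.

0.023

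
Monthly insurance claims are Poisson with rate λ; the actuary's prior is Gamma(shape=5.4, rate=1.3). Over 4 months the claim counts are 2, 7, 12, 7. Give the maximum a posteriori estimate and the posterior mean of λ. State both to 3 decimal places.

MAP: 6.113. Posterior mean: 6.302.

Σ counts = 28. Posterior: Gamma(shape = 5.4+28 = 33.4, rate = 1.3+4 = 5.3).
Mode = (α−1)/β = 32.4/5.3 = 6.113.
Mean = α/β = 33.4/5.3 = 6.302.
The mean is pulled above the mode by the posterior's right skew.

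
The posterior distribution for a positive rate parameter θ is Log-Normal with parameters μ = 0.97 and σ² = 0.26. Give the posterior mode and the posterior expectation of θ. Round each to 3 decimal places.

Mode = exp(μ − σ²) = exp(0.71) = 2.034.
Mean = exp(μ + σ²/2) = exp(1.100) = 3.004.

MAP: 2.034. Posterior mean: 3.004.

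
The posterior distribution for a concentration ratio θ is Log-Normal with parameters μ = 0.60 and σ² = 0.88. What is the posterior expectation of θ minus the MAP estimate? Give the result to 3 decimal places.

Mode = exp(μ − σ²) = exp(-0.28) = 0.756.
Mean = exp(μ + σ²/2) = exp(1.040) = 2.829.
Difference = 2.829 − 0.756 = 2.073.
The mean is pulled above the mode by the posterior's right skew.

2.073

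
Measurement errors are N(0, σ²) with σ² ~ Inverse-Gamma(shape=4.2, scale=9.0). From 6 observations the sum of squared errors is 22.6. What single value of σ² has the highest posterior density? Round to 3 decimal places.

2.476

Posterior: Inverse-Gamma(shape = 4.2+6/2 = 7.2, scale = 9.0+22.6/2 = 20.3).
Mode = β/(α+1) = 20.3/8.2 = 2.476.
Mean = β/(α−1) = 20.3/6.2 = 3.274.
This is the posterior mode — the MAP estimate.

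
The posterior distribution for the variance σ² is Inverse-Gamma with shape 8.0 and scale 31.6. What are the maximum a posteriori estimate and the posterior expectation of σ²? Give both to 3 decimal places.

MAP = 3.511, posterior mean = 4.514

Mode = β/(α+1) = 31.6/9.0 = 3.511.
Mean = β/(α−1) = 31.6/7.0 = 4.514.
Mean > mode: the posterior has a right tail.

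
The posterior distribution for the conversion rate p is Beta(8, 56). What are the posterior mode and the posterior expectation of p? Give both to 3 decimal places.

Mode = (8−1)/(8+56−2) = 7/62 = 0.113.
Mean = 8/(8+56) = 8/64 = 0.125.
Right-skewed posterior ⇒ mode < mean.

posterior mode = 0.113, posterior expectation = 0.125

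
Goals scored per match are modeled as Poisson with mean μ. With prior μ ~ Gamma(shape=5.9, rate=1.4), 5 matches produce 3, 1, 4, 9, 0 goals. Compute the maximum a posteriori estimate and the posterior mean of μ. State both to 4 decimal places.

Σ counts = 17. Posterior: Gamma(shape = 5.9+17 = 22.9, rate = 1.4+5 = 6.4).
Mode = (α−1)/β = 21.9/6.4 = 3.4219.
Mean = α/β = 22.9/6.4 = 3.5781.

maximum a posteriori estimate = 3.4219, posterior mean = 3.5781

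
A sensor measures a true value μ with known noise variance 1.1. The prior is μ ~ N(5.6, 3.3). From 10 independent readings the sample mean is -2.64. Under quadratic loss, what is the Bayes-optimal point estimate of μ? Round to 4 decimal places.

Posterior for μ is Normal. Precision-weighted mean: (1/3.3·5.6 + 10/1.1·-2.64) / (1/3.3 + 10/1.1) = -2.3742.
A Normal posterior is symmetric, so mode = mean.
Quadratic loss ⇒ the optimal estimator is the posterior mean.

-2.3742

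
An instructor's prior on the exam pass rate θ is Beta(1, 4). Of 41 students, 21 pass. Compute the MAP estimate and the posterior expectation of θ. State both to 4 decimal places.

Posterior: Beta(1+21, 4+20) = Beta(22, 24).
Mode = (22−1)/(22+24−2) = 21/44 = 0.4773.
Mean = 22/(22+24) = 22/46 = 0.4783.

MAP = 0.4773, posterior mean = 0.4783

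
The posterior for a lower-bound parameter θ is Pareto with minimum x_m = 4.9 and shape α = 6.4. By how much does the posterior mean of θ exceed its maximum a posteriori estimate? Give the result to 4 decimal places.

The Pareto density is strictly decreasing on [x_m, ∞), so the mode is x_m = 4.9000.
Mean = α·x_m/(α−1) = 6.4·4.9/5.4 = 5.8074.
Difference = 5.8074 − 4.9000 = 0.9074.
The mean is pulled above the mode by the posterior's right skew.

0.9074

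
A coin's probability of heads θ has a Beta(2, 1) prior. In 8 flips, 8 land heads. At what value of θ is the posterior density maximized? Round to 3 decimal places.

Posterior: Beta(2+8, 1+0) = Beta(10, 1).
Since β = 1 ≤ 1 and α > 1, the Beta density is monotone increasing on [0,1]; the mode is at 1.
Mean = 10/(10+1) = 0.909.
This is the posterior mode — the MAP estimate.

1.000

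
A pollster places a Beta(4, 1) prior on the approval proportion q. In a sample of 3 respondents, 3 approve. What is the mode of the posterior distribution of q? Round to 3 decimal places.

1.000

Posterior: Beta(4+3, 1+0) = Beta(7, 1).
Since β = 1 ≤ 1 and α > 1, the Beta density is monotone increasing on [0,1]; the mode is at 1.
Mean = 7/(7+1) = 0.875.
This is the posterior mode — the MAP estimate.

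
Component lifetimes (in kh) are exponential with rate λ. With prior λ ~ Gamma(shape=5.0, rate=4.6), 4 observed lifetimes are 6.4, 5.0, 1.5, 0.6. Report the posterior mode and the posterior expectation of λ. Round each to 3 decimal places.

λ_MAP = 0.442, E[λ|data] = 0.497

Σ times = 13.5. Posterior: Gamma(shape = 5.0+4 = 9.0, rate = 4.6+13.5 = 18.1).
Mode = (α−1)/β = 8.0/18.1 = 0.442.
Mean = α/β = 9.0/18.1 = 0.497.
The mean is pulled above the mode by the posterior's right skew.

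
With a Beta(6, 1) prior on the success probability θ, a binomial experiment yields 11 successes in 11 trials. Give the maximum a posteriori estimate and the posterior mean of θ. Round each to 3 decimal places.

MAP = 1.000; posterior mean = 0.944

Posterior: Beta(6+11, 1+0) = Beta(17, 1).
Since β = 1 ≤ 1 and α > 1, the Beta density is monotone increasing on [0,1]; the mode is at 1.
Mean = 17/(17+1) = 0.944.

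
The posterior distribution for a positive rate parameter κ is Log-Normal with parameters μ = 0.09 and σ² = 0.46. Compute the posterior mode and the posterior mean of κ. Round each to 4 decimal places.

Mode = exp(μ − σ²) = exp(-0.37) = 0.6907.
Mean = exp(μ + σ²/2) = exp(0.320) = 1.3771.

MAP = 0.6907, posterior mean = 1.3771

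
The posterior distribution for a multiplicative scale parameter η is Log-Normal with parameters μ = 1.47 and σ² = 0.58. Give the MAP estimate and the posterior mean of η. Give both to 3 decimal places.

Mode = exp(μ − σ²) = exp(0.89) = 2.435.
Mean = exp(μ + σ²/2) = exp(1.760) = 5.812.

MAP = 2.435; posterior mean = 5.812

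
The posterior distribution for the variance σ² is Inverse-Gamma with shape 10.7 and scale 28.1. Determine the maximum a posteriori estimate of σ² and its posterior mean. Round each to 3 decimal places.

MAP = 2.402, posterior mean = 2.897

Mode = β/(α+1) = 28.1/11.7 = 2.402.
Mean = β/(α−1) = 28.1/9.7 = 2.897.
The mean is pulled above the mode by the posterior's right skew.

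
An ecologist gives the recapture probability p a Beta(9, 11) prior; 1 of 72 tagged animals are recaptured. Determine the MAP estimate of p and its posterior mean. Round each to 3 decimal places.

Posterior: Beta(9+1, 11+71) = Beta(10, 82).
Mode = (10−1)/(10+82−2) = 9/90 = 0.100.
Mean = 10/(10+82) = 10/92 = 0.109.
The posterior is right-skewed, so the mean exceeds the mode.

p_MAP = 0.100, E[p|data] = 0.109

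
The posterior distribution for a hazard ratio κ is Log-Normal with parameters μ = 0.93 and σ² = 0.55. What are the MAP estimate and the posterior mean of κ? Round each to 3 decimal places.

κ_MAP = 1.462, E[κ|data] = 3.337

Mode = exp(μ − σ²) = exp(0.38) = 1.462.
Mean = exp(μ + σ²/2) = exp(1.205) = 3.337.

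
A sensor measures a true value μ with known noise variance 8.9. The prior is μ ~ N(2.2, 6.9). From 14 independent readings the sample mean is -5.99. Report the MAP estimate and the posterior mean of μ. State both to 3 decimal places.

Posterior for μ is Normal. Precision-weighted mean: (1/6.9·2.2 + 14/8.9·-5.99) / (1/6.9 + 14/8.9) = -5.299.
A Normal posterior is symmetric, so mode = mean.

μ_MAP = -5.299, E[μ|data] = -5.299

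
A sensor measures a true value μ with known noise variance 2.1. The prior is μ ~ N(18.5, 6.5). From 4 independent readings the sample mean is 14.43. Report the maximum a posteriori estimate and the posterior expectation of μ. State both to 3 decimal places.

μ_MAP = 14.734, E[μ|data] = 14.734

Posterior for μ is Normal. Precision-weighted mean: (1/6.5·18.5 + 4/2.1·14.43) / (1/6.5 + 4/2.1) = 14.734.
A Normal posterior is symmetric, so mode = mean.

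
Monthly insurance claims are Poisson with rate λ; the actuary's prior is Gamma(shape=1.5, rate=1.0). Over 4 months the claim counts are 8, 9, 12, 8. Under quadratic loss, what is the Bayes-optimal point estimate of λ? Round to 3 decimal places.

7.700

Σ counts = 37. Posterior: Gamma(shape = 1.5+37 = 38.5, rate = 1.0+4 = 5.0).
Mode = (α−1)/β = 37.5/5.0 = 7.500.
Mean = α/β = 38.5/5.0 = 7.700.
Quadratic loss ⇒ the optimal estimator is the posterior mean.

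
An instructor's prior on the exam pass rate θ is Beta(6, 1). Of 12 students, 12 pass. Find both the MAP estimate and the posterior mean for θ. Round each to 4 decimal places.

θ_MAP = 1.0000, E[θ|data] = 0.9474

Posterior: Beta(6+12, 1+0) = Beta(18, 1).
Since β = 1 ≤ 1 and α > 1, the Beta density is monotone increasing on [0,1]; the mode is at 1.
Mean = 18/(18+1) = 0.9474.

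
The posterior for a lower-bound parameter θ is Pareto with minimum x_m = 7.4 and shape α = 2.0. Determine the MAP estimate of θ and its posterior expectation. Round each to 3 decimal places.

The Pareto density is strictly decreasing on [x_m, ∞), so the mode is x_m = 7.400.
Mean = α·x_m/(α−1) = 2.0·7.4/1.0 = 14.800.

θ_MAP = 7.400, E[θ|data] = 14.800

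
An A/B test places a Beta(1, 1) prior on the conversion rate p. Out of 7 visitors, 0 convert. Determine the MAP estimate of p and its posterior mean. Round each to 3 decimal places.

Posterior: Beta(1+0, 1+7) = Beta(1, 8).
Since α = 1 ≤ 1 and β > 1, the Beta density is monotone decreasing on [0,1]; the mode is at 0.
Mean = 1/(1+8) = 0.111.

MAP = 0.000, posterior mean = 0.111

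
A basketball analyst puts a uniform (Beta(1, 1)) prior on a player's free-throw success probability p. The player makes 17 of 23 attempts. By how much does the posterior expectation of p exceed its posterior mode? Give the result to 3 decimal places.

Posterior: Beta(1+17, 1+6) = Beta(18, 7).
Mode = (18−1)/(18+7−2) = 17/23 = 0.739.
Mean = 18/(18+7) = 18/25 = 0.720.
Difference = 0.720 − 0.739 = -0.019.

-0.019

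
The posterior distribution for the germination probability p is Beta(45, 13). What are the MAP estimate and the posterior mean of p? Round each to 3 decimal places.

p_MAP = 0.786, E[p|data] = 0.776

Mode = (45−1)/(45+13−2) = 44/56 = 0.786.
Mean = 45/(45+13) = 45/58 = 0.776.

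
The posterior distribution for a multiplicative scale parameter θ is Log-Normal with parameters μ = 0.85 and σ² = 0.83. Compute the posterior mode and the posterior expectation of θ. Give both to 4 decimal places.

Mode = exp(μ − σ²) = exp(0.02) = 1.0202.
Mean = exp(μ + σ²/2) = exp(1.265) = 3.5431.
Mean > mode: the posterior has a right tail.

θ_MAP = 1.0202, E[θ|data] = 3.5431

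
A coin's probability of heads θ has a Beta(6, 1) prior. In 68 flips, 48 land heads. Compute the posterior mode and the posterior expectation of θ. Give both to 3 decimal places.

θ_MAP = 0.726, E[θ|data] = 0.720

Posterior: Beta(6+48, 1+20) = Beta(54, 21).
Mode = (54−1)/(54+21−2) = 53/73 = 0.726.
Mean = 54/(54+21) = 54/75 = 0.720.
The posterior is left-skewed, so the mode exceeds the mean.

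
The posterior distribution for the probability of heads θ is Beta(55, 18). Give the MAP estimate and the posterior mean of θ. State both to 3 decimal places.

MAP = 0.761, posterior mean = 0.753

Mode = (55−1)/(55+18−2) = 54/71 = 0.761.
Mean = 55/(55+18) = 55/73 = 0.753.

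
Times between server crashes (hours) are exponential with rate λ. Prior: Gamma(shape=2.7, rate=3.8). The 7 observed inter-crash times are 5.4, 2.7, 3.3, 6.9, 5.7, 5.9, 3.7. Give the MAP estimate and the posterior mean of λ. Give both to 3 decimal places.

Σ times = 33.6. Posterior: Gamma(shape = 2.7+7 = 9.7, rate = 3.8+33.6 = 37.4).
Mode = (α−1)/β = 8.7/37.4 = 0.233.
Mean = α/β = 9.7/37.4 = 0.259.

MAP: 0.233. Posterior mean: 0.259.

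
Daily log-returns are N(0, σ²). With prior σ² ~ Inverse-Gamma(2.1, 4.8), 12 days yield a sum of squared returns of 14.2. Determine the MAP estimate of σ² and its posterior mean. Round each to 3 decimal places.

Posterior: Inverse-Gamma(shape = 2.1+12/2 = 8.1, scale = 4.8+14.2/2 = 11.9).
Mode = β/(α+1) = 11.9/9.1 = 1.308.
Mean = β/(α−1) = 11.9/7.1 = 1.676.
The posterior is right-skewed, so the mean exceeds the mode.

MAP = 1.308; posterior mean = 1.676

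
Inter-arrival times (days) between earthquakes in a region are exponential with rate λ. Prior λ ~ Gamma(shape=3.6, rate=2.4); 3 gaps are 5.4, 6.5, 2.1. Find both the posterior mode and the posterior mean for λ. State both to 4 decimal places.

posterior mode = 0.3415, posterior mean = 0.4024

Σ times = 14.0. Posterior: Gamma(shape = 3.6+3 = 6.6, rate = 2.4+14.0 = 16.4).
Mode = (α−1)/β = 5.6/16.4 = 0.3415.
Mean = α/β = 6.6/16.4 = 0.4024.
Right-skewed posterior ⇒ mode < mean.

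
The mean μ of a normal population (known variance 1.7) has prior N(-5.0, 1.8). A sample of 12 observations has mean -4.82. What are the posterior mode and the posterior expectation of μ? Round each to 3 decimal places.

Posterior for μ is Normal. Precision-weighted mean: (1/1.8·-5.0 + 12/1.7·-4.82) / (1/1.8 + 12/1.7) = -4.833.
A Normal posterior is symmetric, so mode = mean.

MAP: -4.833. Posterior mean: -4.833.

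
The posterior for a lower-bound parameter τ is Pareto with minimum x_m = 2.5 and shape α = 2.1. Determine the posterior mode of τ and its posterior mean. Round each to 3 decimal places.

MAP = 2.500; posterior mean = 4.773

The Pareto density is strictly decreasing on [x_m, ∞), so the mode is x_m = 2.500.
Mean = α·x_m/(α−1) = 2.1·2.5/1.1 = 4.773.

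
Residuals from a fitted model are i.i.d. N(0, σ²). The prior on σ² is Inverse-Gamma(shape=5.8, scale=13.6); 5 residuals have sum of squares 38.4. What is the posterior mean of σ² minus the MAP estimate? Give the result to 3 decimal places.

Posterior: Inverse-Gamma(shape = 5.8+5/2 = 8.3, scale = 13.6+38.4/2 = 32.8).
Mode = β/(α+1) = 32.8/9.3 = 3.527.
Mean = β/(α−1) = 32.8/7.3 = 4.493.
Difference = 4.493 − 3.527 = 0.966.

0.966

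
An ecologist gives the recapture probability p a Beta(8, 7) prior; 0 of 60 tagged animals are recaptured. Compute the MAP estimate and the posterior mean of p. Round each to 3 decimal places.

Posterior: Beta(8+0, 7+60) = Beta(8, 67).
Mode = (8−1)/(8+67−2) = 7/73 = 0.096.
Mean = 8/(8+67) = 8/75 = 0.107.
The posterior is right-skewed, so the mean exceeds the mode.

MAP = 0.096, posterior mean = 0.107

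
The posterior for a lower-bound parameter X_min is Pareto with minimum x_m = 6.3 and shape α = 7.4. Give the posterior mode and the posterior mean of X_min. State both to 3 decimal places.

The Pareto density is strictly decreasing on [x_m, ∞), so the mode is x_m = 6.300.
Mean = α·x_m/(α−1) = 7.4·6.3/6.4 = 7.284.

MAP = 6.300, posterior mean = 7.284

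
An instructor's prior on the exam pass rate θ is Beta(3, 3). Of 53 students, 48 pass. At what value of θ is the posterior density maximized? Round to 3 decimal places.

Posterior: Beta(3+48, 3+5) = Beta(51, 8).
Mode = (51−1)/(51+8−2) = 50/57 = 0.877.
Mean = 51/(51+8) = 51/59 = 0.864.
This is the posterior mode — the MAP estimate.

0.877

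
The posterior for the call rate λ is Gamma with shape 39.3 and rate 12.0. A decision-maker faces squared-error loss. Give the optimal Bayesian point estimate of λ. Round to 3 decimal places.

Mode = (α−1)/β = 38.3/12.0 = 3.192.
Mean = α/β = 39.3/12.0 = 3.275.
Squared-error loss ⇒ the optimal estimator is the posterior mean.

3.275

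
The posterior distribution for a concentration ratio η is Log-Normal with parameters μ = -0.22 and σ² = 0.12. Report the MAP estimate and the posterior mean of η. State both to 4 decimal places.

Mode = exp(μ − σ²) = exp(-0.34) = 0.7118.
Mean = exp(μ + σ²/2) = exp(-0.160) = 0.8521.
The mean is pulled above the mode by the posterior's right skew.

η_MAP = 0.7118, E[η|data] = 0.8521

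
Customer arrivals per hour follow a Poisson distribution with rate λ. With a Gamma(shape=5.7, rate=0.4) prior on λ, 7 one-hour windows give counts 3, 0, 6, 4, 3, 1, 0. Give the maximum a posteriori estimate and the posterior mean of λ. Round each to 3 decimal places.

Σ counts = 17. Posterior: Gamma(shape = 5.7+17 = 22.7, rate = 0.4+7 = 7.4).
Mode = (α−1)/β = 21.7/7.4 = 2.932.
Mean = α/β = 22.7/7.4 = 3.068.

maximum a posteriori estimate = 2.932, posterior mean = 3.068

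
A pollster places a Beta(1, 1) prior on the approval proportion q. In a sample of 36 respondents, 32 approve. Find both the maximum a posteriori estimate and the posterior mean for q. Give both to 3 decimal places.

maximum a posteriori estimate = 0.889, posterior mean = 0.868

Posterior: Beta(1+32, 1+4) = Beta(33, 5).
Mode = (33−1)/(33+5−2) = 32/36 = 0.889.
With a flat prior the MAP equals the MLE, 32/36.
Mean = 33/(33+5) = 33/38 = 0.868.
The posterior is left-skewed, so the mode exceeds the mean.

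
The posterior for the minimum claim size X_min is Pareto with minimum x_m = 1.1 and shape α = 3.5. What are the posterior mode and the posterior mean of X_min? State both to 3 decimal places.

MAP = 1.100, posterior mean = 1.540

The Pareto density is strictly decreasing on [x_m, ∞), so the mode is x_m = 1.100.
Mean = α·x_m/(α−1) = 3.5·1.1/2.5 = 1.540.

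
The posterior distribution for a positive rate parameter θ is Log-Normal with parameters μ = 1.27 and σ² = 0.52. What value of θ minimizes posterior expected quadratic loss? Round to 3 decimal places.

Mode = exp(μ − σ²) = exp(0.75) = 2.117.
Mean = exp(μ + σ²/2) = exp(1.530) = 4.618.
Quadratic loss ⇒ the optimal estimator is the posterior mean.

4.618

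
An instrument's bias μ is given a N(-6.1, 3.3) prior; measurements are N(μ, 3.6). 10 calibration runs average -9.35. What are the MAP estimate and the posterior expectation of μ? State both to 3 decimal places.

MAP = -9.030, posterior mean = -9.030

Posterior for μ is Normal. Precision-weighted mean: (1/3.3·-6.1 + 10/3.6·-9.35) / (1/3.3 + 10/3.6) = -9.030.
A Normal posterior is symmetric, so mode = mean.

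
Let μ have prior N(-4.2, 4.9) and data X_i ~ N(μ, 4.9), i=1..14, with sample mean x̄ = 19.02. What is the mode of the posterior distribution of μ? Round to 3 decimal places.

Posterior for μ is Normal. Precision-weighted mean: (1/4.9·-4.2 + 14/4.9·19.02) / (1/4.9 + 14/4.9) = 17.472.
A Normal posterior is symmetric, so mode = mean.
This is the posterior mode — the MAP estimate.

17.472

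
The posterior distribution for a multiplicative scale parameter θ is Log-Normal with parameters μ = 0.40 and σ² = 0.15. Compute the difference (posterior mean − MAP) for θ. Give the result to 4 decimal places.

Mode = exp(μ − σ²) = exp(0.25) = 1.2840.
Mean = exp(μ + σ²/2) = exp(0.475) = 1.6080.
Difference = 1.6080 − 1.2840 = 0.3240.
The posterior is right-skewed, so the mean exceeds the mode.

0.3240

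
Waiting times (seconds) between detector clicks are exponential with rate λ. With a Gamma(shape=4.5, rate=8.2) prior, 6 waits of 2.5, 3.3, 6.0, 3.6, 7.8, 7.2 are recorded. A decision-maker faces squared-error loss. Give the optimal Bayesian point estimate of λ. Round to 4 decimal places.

Σ times = 30.4. Posterior: Gamma(shape = 4.5+6 = 10.5, rate = 8.2+30.4 = 38.6).
Mode = (α−1)/β = 9.5/38.6 = 0.2461.
Mean = α/β = 10.5/38.6 = 0.2720.
Squared-error loss ⇒ the optimal estimator is the posterior mean.

0.2720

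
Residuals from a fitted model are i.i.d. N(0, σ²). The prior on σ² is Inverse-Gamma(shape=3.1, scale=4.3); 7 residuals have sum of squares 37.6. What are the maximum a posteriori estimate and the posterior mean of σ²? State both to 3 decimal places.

Posterior: Inverse-Gamma(shape = 3.1+7/2 = 6.6, scale = 4.3+37.6/2 = 23.1).
Mode = β/(α+1) = 23.1/7.6 = 3.039.
Mean = β/(α−1) = 23.1/5.6 = 4.125.

maximum a posteriori estimate = 3.039, posterior mean = 4.125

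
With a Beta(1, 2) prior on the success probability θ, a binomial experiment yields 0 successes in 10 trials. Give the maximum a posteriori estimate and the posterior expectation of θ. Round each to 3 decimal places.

Posterior: Beta(1+0, 2+10) = Beta(1, 12).
Since α = 1 ≤ 1 and β > 1, the Beta density is monotone decreasing on [0,1]; the mode is at 0.
Mean = 1/(1+12) = 0.077.

θ_MAP = 0.000, E[θ|data] = 0.077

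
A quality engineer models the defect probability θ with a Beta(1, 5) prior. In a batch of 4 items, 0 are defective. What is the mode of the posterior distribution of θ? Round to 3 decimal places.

0.000

Posterior: Beta(1+0, 5+4) = Beta(1, 9).
Since α = 1 ≤ 1 and β > 1, the Beta density is monotone decreasing on [0,1]; the mode is at 0.
Mean = 1/(1+9) = 0.100.
This is the posterior mode — the MAP estimate.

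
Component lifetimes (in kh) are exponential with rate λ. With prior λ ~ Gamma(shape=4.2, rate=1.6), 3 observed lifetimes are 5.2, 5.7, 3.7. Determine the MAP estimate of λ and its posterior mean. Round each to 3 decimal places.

Σ times = 14.6. Posterior: Gamma(shape = 4.2+3 = 7.2, rate = 1.6+14.6 = 16.2).
Mode = (α−1)/β = 6.2/16.2 = 0.383.
Mean = α/β = 7.2/16.2 = 0.444.

MAP estimate = 0.383, posterior mean = 0.444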